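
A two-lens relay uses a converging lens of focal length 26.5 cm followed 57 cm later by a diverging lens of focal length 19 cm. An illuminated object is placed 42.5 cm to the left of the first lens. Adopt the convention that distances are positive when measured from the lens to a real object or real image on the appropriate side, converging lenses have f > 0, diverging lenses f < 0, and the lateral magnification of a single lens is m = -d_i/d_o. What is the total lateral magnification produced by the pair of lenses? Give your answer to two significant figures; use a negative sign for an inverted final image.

First lens: d_i1 = 1/(1/26.5 - 1/42.5) = 70.391 cm.
m_1 = -(70.391)/42.5 = -1.6562.
This image would form 70.391 cm past lens 1, i.e. 13.391 cm beyond lens 2, so it is a virtual object for lens 2: d_o2 = 57 - 70.391 = -13.391 cm.
Second lens: d_i2 = 1/(1/(-19) - 1/(-13.391)) = 45.357 cm.
m_2 = -(45.357)/(-13.391) = 3.3872.
Overall magnification: m = m_1 m_2 = -5.6100.

-5.6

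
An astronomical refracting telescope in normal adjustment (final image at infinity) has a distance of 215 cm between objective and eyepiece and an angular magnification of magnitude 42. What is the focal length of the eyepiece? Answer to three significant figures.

5.00 cm

In normal adjustment the tube length equals f_obj + f_eye and |M| = f_obj/f_eye.
So f_obj = 42 f_eye and 42 f_eye + f_eye = 215 cm, giving f_eye = 215/43 = 5.000 cm and f_obj = 210.000 cm.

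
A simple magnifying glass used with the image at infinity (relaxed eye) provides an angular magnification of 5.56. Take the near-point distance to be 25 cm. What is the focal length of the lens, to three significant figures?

For the image at infinity, M = D/f.
f = D/M = 25/5.56 = 4.496 cm.

4.50 cm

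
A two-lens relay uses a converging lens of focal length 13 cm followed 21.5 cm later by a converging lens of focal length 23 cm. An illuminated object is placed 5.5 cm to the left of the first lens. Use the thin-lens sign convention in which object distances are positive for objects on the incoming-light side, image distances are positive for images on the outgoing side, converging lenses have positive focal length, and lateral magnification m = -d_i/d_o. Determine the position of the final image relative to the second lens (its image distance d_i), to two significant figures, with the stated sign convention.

Applying the thin-lens equation to the first lens, 1/13 = 1/5.5 + 1/d_i1, which gives d_i1 = -9.533 cm.
The intermediate image is virtual, 9.533 cm to the left of lens 1, so d_o2 = L - d_i1 = 21.5 - (-9.533) = 31.033 cm.
Applying the thin-lens equation again with f_2 = 23 cm and d_o2 = 31.033 cm gives d_i2 = 88.851 cm.

89 cm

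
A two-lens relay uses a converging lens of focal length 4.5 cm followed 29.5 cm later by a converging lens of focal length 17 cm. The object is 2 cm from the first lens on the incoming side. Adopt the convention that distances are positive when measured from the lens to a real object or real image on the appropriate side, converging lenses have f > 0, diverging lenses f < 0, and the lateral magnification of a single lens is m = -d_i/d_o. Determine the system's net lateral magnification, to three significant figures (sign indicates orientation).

-1.90

First lens: d_i1 = 1/(1/4.5 - 1/2) = -3.600 cm.
m_1 = -(-3.600)/2 = 1.8000.
With d_i1 < 0 the first image is virtual and lies on the object side; the object distance for lens 2 is d_o2 = 29.5 - (-3.600) = 33.100 cm.
Second lens: d_i2 = 1/(1/17 - 1/(33.100)) = 34.950 cm.
m_2 = -(34.950)/(33.100) = -1.0559.
Overall magnification: m = m_1 m_2 = -1.9006.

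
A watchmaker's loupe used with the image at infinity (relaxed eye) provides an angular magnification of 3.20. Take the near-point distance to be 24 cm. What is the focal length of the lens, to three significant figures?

For the image at infinity, M = D/f.
f = D/M = 24/3.2 = 7.500 cm.

7.50 cm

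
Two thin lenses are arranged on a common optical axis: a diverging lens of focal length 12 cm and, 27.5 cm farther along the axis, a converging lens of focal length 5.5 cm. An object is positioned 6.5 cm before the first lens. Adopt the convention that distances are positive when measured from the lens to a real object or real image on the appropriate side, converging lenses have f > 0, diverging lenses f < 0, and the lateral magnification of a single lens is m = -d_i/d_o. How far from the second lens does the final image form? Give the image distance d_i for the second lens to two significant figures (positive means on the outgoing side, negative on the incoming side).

6.7 cm

First lens: d_i1 = 1/(1/(-12) - 1/6.5) = -4.216 cm.
With d_i1 < 0 the first image is virtual and lies on the object side; the object distance for lens 2 is d_o2 = 27.5 - (-4.216) = 31.716 cm.
Second lens: d_i2 = 1/(1/5.5 - 1/(31.716)) = 6.654 cm.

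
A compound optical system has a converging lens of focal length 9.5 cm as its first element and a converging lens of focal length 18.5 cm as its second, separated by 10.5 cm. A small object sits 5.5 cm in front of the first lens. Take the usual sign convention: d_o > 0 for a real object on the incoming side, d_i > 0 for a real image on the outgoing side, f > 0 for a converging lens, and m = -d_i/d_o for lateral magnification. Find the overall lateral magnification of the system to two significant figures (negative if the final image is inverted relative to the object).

Lens 1: 1/d_i1 = 1/f_1 - 1/d_o1 = 1/9.5 - 1/5.5 = -0.07656 cm^-1, so d_i1 = -13.062 cm.
m_1 = -(-13.062)/5.5 = 2.3750.
The intermediate image is virtual, 13.062 cm to the left of lens 1, so d_o2 = L - d_i1 = 10.5 - (-13.062) = 23.562 cm.
Lens 2: 1/d_i2 = 1/f_2 - 1/d_o2 = 1/18.5 - 1/(23.562) = 0.01161 cm^-1, so d_i2 = 86.105 cm.
m_2 = -(86.105)/(23.562) = -3.6543.
The system's lateral magnification is m_1 m_2 = (2.3750)(-3.6543) = -8.6790.

-8.7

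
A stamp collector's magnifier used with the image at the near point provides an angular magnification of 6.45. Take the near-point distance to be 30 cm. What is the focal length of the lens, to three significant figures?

5.50 cm

For the image at the near point, M = 1 + D/f.
f = D/(M - 1) = 30/(6.45 - 1) = 5.505 cm.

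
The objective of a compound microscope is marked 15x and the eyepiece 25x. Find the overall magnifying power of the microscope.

375

The overall magnification of a compound microscope is the product of the objective and eyepiece magnifications:
M = M_obj x M_eye = 15 x 25 = 375.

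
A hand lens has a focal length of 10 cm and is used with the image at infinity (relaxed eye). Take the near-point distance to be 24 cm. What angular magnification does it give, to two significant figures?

M = D/f = 24/10 = 2.400.

2.4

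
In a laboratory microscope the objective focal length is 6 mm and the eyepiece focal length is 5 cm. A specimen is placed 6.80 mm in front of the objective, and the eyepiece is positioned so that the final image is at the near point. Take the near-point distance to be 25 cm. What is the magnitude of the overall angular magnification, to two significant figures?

45

Convert to cm: f_obj = 6 mm = 0.6 cm; d_o = 6.80 mm = 0.68 cm.
Objective: 1/d_i = 1/f_obj - 1/d_o = 1/0.6 - 1/0.68 = 0.19608 cm^-1, so d_i = 5.100 cm.
m_obj = -d_i/d_o = -5.100/0.68 = -7.500.
Eyepiece angular magnification (image at near point): M_eye = 1 + D/f_e = 1 + 25/5 = 6.000.
Overall M = m_obj x M_eye = (-7.500)(6.000) = -45.00.
|M| = 45.00.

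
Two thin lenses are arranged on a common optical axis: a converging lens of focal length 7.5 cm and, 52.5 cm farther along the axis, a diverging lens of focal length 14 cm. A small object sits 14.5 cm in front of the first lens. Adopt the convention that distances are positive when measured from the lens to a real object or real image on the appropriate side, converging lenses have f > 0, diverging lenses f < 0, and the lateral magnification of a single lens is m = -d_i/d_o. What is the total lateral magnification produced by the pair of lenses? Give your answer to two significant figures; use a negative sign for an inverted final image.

-0.29

Applying the thin-lens equation to the first lens, 1/7.5 = 1/14.5 + 1/d_i1, which gives d_i1 = 15.536 cm.
Its lateral magnification is m_1 = -d_i1/d_o1 = -(15.536)/14.5 = -1.0714.
That image sits 36.964 cm in front of the second lens, so d_o2 = 36.964 cm.
Applying the thin-lens equation again with f_2 = -14 cm and d_o2 = 36.964 cm gives d_i2 = -10.154 cm.
m_2 = -(-10.154)/(36.964) = 0.2747.
The system's lateral magnification is m_1 m_2 = (-1.0714)(0.2747) = -0.2943.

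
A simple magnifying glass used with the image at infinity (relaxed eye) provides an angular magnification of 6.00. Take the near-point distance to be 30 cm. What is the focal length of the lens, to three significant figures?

5.00 cm

For the image at infinity, M = D/f.
f = D/M = 30/6.0 = 5.000 cm.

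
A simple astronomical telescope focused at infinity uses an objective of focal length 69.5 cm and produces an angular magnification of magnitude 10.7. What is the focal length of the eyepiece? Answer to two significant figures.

|M| = f_obj/f_eye, so f_eye = f_obj/|M| = 69.5/10.7 = 6.495 cm.

6.5 cm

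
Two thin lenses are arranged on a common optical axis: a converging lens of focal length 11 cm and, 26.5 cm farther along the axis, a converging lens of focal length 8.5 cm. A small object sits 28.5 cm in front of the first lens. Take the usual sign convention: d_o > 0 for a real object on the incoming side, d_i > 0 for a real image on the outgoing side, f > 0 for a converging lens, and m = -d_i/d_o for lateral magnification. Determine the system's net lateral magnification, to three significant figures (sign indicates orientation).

62.3

Applying the thin-lens equation to the first lens, 1/11 = 1/28.5 + 1/d_i1, which gives d_i1 = 17.914 cm.
Its lateral magnification is m_1 = -d_i1/d_o1 = -(17.914)/28.5 = -0.6286.
Object distance for lens 2: d_o2 = 26.5 - 17.914 = 8.586 cm.
Applying the thin-lens equation again with f_2 = 8.5 cm and d_o2 = 8.586 cm gives d_i2 = 851.417 cm.
m_2 = -(851.417)/(8.586) = -99.1667.
Total m = m_1 x m_2 = (-0.6286)(-99.1667) = 62.3333.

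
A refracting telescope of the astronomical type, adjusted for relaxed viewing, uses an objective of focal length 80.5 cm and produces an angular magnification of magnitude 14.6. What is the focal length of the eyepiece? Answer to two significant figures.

|M| = f_obj/f_eye, so f_eye = f_obj/|M| = 80.5/14.6 = 5.514 cm.

5.5 cm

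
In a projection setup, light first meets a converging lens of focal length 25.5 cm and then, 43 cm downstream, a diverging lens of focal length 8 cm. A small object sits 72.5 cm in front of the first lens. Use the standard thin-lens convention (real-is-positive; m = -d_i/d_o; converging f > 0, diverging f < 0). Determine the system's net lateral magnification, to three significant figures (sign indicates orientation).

First lens: d_i1 = 1/(1/25.5 - 1/72.5) = 39.335 cm.
m_1 = -(39.335)/72.5 = -0.5426.
That image sits 3.665 cm in front of the second lens, so d_o2 = 3.665 cm.
Second lens: d_i2 = 1/(1/(-8) - 1/(3.665)) = -2.513 cm.
m_2 = -(-2.513)/(3.665) = 0.6858.
Overall magnification: m = m_1 m_2 = -0.3721.

-0.372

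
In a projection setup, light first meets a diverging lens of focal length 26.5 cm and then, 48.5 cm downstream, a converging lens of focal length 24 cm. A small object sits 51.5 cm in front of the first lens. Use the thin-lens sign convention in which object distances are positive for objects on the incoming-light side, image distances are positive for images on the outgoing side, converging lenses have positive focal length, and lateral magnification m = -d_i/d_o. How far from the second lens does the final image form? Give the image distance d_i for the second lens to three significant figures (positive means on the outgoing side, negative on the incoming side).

37.7 cm

Lens 1: 1/d_i1 = 1/f_1 - 1/d_o1 = 1/(-26.5) - 1/51.5 = -0.05715 cm^-1, so d_i1 = -17.497 cm.
With d_i1 < 0 the first image is virtual and lies on the object side; the object distance for lens 2 is d_o2 = 48.5 - (-17.497) = 65.997 cm.
Lens 2: 1/d_i2 = 1/f_2 - 1/d_o2 = 1/24 - 1/(65.997) = 0.02651 cm^-1, so d_i2 = 37.715 cm.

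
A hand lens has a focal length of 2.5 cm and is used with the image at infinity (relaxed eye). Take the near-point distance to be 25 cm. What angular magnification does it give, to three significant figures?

M = D/f = 25/2.5 = 10.000.

10.0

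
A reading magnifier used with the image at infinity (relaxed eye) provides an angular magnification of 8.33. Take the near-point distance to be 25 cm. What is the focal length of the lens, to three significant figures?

For the image at infinity, M = D/f.
f = D/M = 25/8.33 = 3.001 cm.

3.00 cm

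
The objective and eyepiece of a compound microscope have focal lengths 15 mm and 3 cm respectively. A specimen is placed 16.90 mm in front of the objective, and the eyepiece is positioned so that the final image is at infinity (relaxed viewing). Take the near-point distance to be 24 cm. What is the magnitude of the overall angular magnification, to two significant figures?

63

Convert to cm: f_obj = 15 mm = 1.5 cm; d_o = 16.90 mm = 1.69 cm.
Objective: 1/d_i = 1/f_obj - 1/d_o = 1/1.5 - 1/1.69 = 0.07495 cm^-1, so d_i = 13.342 cm.
m_obj = -d_i/d_o = -13.342/1.69 = -7.895.
Eyepiece angular magnification (image at infinity): M_eye = D/f_e = 24/3 = 8.000.
Overall M = m_obj x M_eye = (-7.895)(8.000) = -63.16.
|M| = 63.16.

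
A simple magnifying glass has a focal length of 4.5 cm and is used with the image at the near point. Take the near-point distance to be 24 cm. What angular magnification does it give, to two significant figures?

M = 1 + D/f = 1 + 24/4.5 = 6.333.

6.3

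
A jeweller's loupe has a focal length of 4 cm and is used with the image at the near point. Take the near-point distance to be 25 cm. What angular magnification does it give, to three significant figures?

7.25

M = 1 + D/f = 1 + 25/4 = 7.250.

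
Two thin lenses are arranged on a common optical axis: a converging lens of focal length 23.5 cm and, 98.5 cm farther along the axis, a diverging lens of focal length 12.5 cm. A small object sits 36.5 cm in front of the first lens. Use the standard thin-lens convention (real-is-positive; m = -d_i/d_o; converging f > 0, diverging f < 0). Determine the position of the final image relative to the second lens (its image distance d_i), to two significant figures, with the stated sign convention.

-9.0 cm

Lens 1: 1/d_i1 = 1/f_1 - 1/d_o1 = 1/23.5 - 1/36.5 = 0.01516 cm^-1, so d_i1 = 65.981 cm.
Object distance for lens 2: d_o2 = 98.5 - 65.981 = 32.519 cm.
Lens 2: 1/d_i2 = 1/f_2 - 1/d_o2 = 1/(-12.5) - 1/(32.519) = -0.11075 cm^-1, so d_i2 = -9.029 cm.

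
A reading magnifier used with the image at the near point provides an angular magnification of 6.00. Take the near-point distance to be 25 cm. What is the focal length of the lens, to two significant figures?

For the image at the near point, M = 1 + D/f.
f = D/(M - 1) = 25/(6.0 - 1) = 5.000 cm.

5.0 cm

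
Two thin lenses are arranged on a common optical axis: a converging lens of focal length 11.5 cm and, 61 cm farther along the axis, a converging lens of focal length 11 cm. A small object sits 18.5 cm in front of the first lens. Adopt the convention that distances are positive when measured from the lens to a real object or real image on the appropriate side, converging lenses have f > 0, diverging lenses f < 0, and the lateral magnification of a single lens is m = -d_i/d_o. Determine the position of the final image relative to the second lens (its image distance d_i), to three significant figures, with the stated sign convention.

Applying the thin-lens equation to the first lens, 1/11.5 = 1/18.5 + 1/d_i1, which gives d_i1 = 30.393 cm.
The intermediate image is 30.393 cm to the right of lens 1, so d_o2 = L - d_i1 = 61 - 30.393 = 30.607 cm.
Applying the thin-lens equation again with f_2 = 11 cm and d_o2 = 30.607 cm gives d_i2 = 17.171 cm.

17.2 cm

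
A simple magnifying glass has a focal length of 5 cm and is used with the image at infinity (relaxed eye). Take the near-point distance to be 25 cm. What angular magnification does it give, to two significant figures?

M = D/f = 25/5 = 5.000.

5.0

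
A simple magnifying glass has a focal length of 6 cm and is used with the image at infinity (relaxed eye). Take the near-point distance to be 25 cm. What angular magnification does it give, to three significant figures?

M = D/f = 25/6 = 4.167.

4.17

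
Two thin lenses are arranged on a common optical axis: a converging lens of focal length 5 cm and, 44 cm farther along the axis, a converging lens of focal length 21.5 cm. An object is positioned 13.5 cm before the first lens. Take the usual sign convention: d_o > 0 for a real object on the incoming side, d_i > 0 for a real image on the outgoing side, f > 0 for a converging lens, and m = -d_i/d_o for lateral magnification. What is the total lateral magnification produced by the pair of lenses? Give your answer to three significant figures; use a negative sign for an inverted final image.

0.869

Applying the thin-lens equation to the first lens, 1/5 = 1/13.5 + 1/d_i1, which gives d_i1 = 7.941 cm.
Its lateral magnification is m_1 = -d_i1/d_o1 = -(7.941)/13.5 = -0.5882.
The intermediate image is 7.941 cm to the right of lens 1, so d_o2 = L - d_i1 = 44 - 7.941 = 36.059 cm.
Applying the thin-lens equation again with f_2 = 21.5 cm and d_o2 = 36.059 cm gives d_i2 = 53.251 cm.
m_2 = -(53.251)/(36.059) = -1.4768.
The system's lateral magnification is m_1 m_2 = (-0.5882)(-1.4768) = 0.8687.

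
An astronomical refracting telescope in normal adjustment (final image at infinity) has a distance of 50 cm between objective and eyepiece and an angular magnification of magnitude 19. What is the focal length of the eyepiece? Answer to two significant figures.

In normal adjustment the tube length equals f_obj + f_eye and |M| = f_obj/f_eye.
So f_obj = 19 f_eye and 19 f_eye + f_eye = 50 cm, giving f_eye = 50/20 = 2.500 cm and f_obj = 47.500 cm.

2.5 cm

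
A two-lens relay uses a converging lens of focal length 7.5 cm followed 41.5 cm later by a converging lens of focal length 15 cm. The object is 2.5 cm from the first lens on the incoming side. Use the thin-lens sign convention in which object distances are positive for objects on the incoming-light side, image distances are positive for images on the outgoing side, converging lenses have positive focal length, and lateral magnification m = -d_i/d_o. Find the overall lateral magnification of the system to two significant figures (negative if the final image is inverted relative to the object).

-0.74

Applying the thin-lens equation to the first lens, 1/7.5 = 1/2.5 + 1/d_i1, which gives d_i1 = -3.750 cm.
Its lateral magnification is m_1 = -d_i1/d_o1 = -(-3.750)/2.5 = 1.5000.
The intermediate image is virtual, 3.750 cm to the left of lens 1, so d_o2 = L - d_i1 = 41.5 - (-3.750) = 45.250 cm.
Applying the thin-lens equation again with f_2 = 15 cm and d_o2 = 45.250 cm gives d_i2 = 22.438 cm.
m_2 = -(22.438)/(45.250) = -0.4959.
Overall magnification: m = m_1 m_2 = -0.7438.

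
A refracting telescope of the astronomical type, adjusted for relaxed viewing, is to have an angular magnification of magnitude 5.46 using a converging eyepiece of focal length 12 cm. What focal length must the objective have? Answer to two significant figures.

66 cm

|M| = f_obj/|f_eye|, so f_obj = |M| x |f_eye| = 5.46 x 12 = 65.520 cm.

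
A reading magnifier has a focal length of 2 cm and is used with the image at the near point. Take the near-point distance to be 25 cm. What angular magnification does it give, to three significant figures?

M = 1 + D/f = 1 + 25/2 = 13.500.

13.5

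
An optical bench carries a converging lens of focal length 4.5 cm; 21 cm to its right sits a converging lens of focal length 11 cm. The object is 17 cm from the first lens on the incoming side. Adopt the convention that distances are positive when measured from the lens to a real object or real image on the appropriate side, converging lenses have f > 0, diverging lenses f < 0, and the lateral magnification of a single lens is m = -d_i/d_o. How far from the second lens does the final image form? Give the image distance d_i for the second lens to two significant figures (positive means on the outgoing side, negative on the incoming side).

42 cm

Lens 1: 1/d_i1 = 1/f_1 - 1/d_o1 = 1/4.5 - 1/17 = 0.16340 cm^-1, so d_i1 = 6.120 cm.
The intermediate image is 6.120 cm to the right of lens 1, so d_o2 = L - d_i1 = 21 - 6.120 = 14.880 cm.
Lens 2: 1/d_i2 = 1/f_2 - 1/d_o2 = 1/11 - 1/(14.880) = 0.02370 cm^-1, so d_i2 = 42.186 cm.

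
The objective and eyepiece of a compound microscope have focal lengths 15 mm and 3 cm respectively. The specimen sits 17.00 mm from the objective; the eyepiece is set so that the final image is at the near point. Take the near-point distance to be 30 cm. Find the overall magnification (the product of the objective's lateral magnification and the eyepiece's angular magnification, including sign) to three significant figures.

Convert to cm: f_obj = 15 mm = 1.5 cm; d_o = 17.00 mm = 1.70 cm.
Objective: 1/d_i = 1/f_obj - 1/d_o = 1/1.5 - 1/1.70 = 0.07843 cm^-1, so d_i = 12.750 cm.
m_obj = -d_i/d_o = -12.750/1.70 = -7.500.
Eyepiece angular magnification (image at near point): M_eye = 1 + D/f_e = 1 + 30/3 = 11.000.
Overall M = m_obj x M_eye = (-7.500)(11.000) = -82.50.

-82.5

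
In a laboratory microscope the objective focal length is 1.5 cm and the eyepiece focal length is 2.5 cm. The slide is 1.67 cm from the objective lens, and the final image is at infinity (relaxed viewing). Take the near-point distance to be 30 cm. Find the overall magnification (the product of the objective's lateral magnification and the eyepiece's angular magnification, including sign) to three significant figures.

-106

Objective: 1/d_i = 1/f_obj - 1/d_o = 1/1.5 - 1/1.67 = 0.06786 cm^-1, so d_i = 14.735 cm.
m_obj = -d_i/d_o = -14.735/1.67 = -8.824.
Eyepiece angular magnification (image at infinity): M_eye = D/f_e = 30/2.5 = 12.000.
Overall M = m_obj x M_eye = (-8.824)(12.000) = -105.88.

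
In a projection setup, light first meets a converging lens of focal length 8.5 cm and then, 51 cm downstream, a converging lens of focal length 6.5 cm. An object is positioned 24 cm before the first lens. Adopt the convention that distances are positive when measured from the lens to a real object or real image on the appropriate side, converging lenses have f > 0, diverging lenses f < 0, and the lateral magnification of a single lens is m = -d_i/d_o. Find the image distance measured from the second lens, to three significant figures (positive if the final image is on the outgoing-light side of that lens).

First lens: d_i1 = 1/(1/8.5 - 1/24) = 13.161 cm.
Object distance for lens 2: d_o2 = 51 - 13.161 = 37.839 cm.
Second lens: d_i2 = 1/(1/6.5 - 1/(37.839)) = 7.848 cm.

7.85 cm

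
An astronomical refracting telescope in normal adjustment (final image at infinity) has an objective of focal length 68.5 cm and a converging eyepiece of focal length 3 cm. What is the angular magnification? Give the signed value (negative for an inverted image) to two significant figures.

-23

M = -f_obj/f_eye = -68.5/(3) = -22.833.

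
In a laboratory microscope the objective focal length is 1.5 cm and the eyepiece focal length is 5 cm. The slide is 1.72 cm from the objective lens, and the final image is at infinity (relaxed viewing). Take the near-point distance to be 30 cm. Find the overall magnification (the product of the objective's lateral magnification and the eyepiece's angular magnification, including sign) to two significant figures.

Objective: 1/d_i = 1/f_obj - 1/d_o = 1/1.5 - 1/1.72 = 0.08527 cm^-1, so d_i = 11.727 cm.
m_obj = -d_i/d_o = -11.727/1.72 = -6.818.
Eyepiece angular magnification (image at infinity): M_eye = D/f_e = 30/5 = 6.000.
Overall M = m_obj x M_eye = (-6.818)(6.000) = -40.91.

-41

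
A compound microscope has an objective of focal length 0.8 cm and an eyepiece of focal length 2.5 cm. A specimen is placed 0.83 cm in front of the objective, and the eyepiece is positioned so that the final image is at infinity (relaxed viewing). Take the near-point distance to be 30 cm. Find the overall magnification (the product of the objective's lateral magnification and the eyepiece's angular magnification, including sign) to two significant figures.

-320

Objective: 1/d_i = 1/f_obj - 1/d_o = 1/0.8 - 1/0.83 = 0.04518 cm^-1, so d_i = 22.133 cm.
m_obj = -d_i/d_o = -22.133/0.83 = -26.667.
Eyepiece angular magnification (image at infinity): M_eye = D/f_e = 30/2.5 = 12.000.
Overall M = m_obj x M_eye = (-26.667)(12.000) = -320.00.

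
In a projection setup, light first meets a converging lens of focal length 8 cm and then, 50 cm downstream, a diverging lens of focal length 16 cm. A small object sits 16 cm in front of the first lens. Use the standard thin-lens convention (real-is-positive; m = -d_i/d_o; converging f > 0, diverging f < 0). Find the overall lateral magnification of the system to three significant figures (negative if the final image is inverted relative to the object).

-0.320

Lens 1: 1/d_i1 = 1/f_1 - 1/d_o1 = 1/8 - 1/16 = 0.06250 cm^-1, so d_i1 = 16.000 cm.
m_1 = -(16.000)/16 = -1.0000.
Object distance for lens 2: d_o2 = 50 - 16.000 = 34.000 cm.
Lens 2: 1/d_i2 = 1/f_2 - 1/d_o2 = 1/(-16) - 1/(34.000) = -0.09191 cm^-1, so d_i2 = -10.880 cm.
m_2 = -(-10.880)/(34.000) = 0.3200.
Total m = m_1 x m_2 = (-1.0000)(0.3200) = -0.3200.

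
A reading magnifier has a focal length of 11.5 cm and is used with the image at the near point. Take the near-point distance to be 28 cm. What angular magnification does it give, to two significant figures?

3.4

M = 1 + D/f = 1 + 28/11.5 = 3.435.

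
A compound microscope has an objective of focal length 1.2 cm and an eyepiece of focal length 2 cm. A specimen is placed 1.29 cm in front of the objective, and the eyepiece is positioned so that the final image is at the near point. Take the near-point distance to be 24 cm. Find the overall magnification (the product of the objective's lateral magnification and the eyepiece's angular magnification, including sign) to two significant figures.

-170

Objective: 1/d_i = 1/f_obj - 1/d_o = 1/1.2 - 1/1.29 = 0.05814 cm^-1, so d_i = 17.200 cm.
m_obj = -d_i/d_o = -17.200/1.29 = -13.333.
Eyepiece angular magnification (image at near point): M_eye = 1 + D/f_e = 1 + 24/2 = 13.000.
Overall M = m_obj x M_eye = (-13.333)(13.000) = -173.33.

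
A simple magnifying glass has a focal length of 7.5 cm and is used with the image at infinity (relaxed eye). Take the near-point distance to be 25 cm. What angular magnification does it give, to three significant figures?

M = D/f = 25/7.5 = 3.333.

3.33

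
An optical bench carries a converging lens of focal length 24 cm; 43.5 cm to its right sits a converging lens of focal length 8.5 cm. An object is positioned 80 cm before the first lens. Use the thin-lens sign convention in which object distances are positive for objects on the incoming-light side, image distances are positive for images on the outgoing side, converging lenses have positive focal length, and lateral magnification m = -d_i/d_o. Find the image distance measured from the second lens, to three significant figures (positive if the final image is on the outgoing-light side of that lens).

110 cm

First lens: d_i1 = 1/(1/24 - 1/80) = 34.286 cm.
Object distance for lens 2: d_o2 = 43.5 - 34.286 = 9.214 cm.
Second lens: d_i2 = 1/(1/8.5 - 1/(9.214)) = 109.650 cm.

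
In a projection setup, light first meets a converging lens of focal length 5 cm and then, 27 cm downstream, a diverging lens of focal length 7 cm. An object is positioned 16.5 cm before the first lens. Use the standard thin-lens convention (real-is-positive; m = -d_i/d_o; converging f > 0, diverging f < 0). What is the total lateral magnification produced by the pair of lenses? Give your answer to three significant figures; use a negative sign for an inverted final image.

First lens: d_i1 = 1/(1/5 - 1/16.5) = 7.174 cm.
m_1 = -(7.174)/16.5 = -0.4348.
Object distance for lens 2: d_o2 = 27 - 7.174 = 19.826 cm.
Second lens: d_i2 = 1/(1/(-7) - 1/(19.826)) = -5.173 cm.
m_2 = -(-5.173)/(19.826) = 0.2609.
Overall magnification: m = m_1 m_2 = -0.1135.

-0.113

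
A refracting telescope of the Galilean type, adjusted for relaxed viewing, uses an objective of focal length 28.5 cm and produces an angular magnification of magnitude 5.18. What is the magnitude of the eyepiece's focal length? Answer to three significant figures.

|M| = f_obj/|f_eye|, so |f_eye| = f_obj/|M| = 28.5/5.18 = 5.502 cm.
(The eyepiece is diverging, so its signed focal length is -5.502 cm.)

5.50 cm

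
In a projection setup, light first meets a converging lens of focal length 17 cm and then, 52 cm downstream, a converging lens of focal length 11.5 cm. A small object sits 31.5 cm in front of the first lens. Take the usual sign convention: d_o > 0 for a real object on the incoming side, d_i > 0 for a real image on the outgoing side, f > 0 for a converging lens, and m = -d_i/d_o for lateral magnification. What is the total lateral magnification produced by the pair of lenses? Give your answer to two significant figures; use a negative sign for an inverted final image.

First lens: d_i1 = 1/(1/17 - 1/31.5) = 36.931 cm.
m_1 = -(36.931)/31.5 = -1.1724.
The intermediate image is 36.931 cm to the right of lens 1, so d_o2 = L - d_i1 = 52 - 36.931 = 15.069 cm.
Second lens: d_i2 = 1/(1/11.5 - 1/(15.069)) = 48.556 cm.
m_2 = -(48.556)/(15.069) = -3.2222.
Overall magnification: m = m_1 m_2 = 3.7778.

3.8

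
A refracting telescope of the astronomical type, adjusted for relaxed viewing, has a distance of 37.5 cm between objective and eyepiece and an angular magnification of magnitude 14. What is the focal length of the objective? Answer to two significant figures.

35 cm

In normal adjustment the tube length equals f_obj + f_eye and |M| = f_obj/f_eye.
So f_obj = 14 f_eye and 14 f_eye + f_eye = 37.5 cm, giving f_eye = 37.5/15 = 2.500 cm and f_obj = 35.000 cm.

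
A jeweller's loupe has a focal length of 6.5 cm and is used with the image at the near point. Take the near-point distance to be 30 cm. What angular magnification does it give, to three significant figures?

5.62

M = 1 + D/f = 1 + 30/6.5 = 5.615.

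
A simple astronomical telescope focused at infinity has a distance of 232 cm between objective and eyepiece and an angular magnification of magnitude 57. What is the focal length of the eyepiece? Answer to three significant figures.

4.00 cm

In normal adjustment the tube length equals f_obj + f_eye and |M| = f_obj/f_eye.
So f_obj = 57 f_eye and 57 f_eye + f_eye = 232 cm, giving f_eye = 232/58 = 4.000 cm and f_obj = 228.000 cm.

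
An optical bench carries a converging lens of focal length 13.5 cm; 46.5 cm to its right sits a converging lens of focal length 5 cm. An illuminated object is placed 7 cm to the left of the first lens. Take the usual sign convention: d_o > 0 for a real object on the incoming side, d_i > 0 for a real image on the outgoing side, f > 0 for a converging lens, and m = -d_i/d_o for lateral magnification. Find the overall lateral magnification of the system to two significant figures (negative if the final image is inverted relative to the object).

-0.19

Applying the thin-lens equation to the first lens, 1/13.5 = 1/7 + 1/d_i1, which gives d_i1 = -14.538 cm.
Its lateral magnification is m_1 = -d_i1/d_o1 = -(-14.538)/7 = 2.0769.
With d_i1 < 0 the first image is virtual and lies on the object side; the object distance for lens 2 is d_o2 = 46.5 - (-14.538) = 61.038 cm.
Applying the thin-lens equation again with f_2 = 5 cm and d_o2 = 61.038 cm gives d_i2 = 5.446 cm.
m_2 = -(5.446)/(61.038) = -0.0892.
Total m = m_1 x m_2 = (2.0769)(-0.0892) = -0.1853.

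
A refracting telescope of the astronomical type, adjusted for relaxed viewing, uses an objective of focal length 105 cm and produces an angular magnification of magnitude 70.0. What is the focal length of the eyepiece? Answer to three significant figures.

|M| = f_obj/f_eye, so f_eye = f_obj/|M| = 105/70.0 = 1.500 cm.

1.50 cm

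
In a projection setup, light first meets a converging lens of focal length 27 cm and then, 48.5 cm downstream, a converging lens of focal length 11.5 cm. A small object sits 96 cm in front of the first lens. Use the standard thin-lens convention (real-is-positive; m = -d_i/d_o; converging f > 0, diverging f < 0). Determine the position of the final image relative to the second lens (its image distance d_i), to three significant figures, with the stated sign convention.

-222 cm

Applying the thin-lens equation to the first lens, 1/27 = 1/96 + 1/d_i1, which gives d_i1 = 37.565 cm.
That image sits 10.935 cm in front of the second lens, so d_o2 = 10.935 cm.
Applying the thin-lens equation again with f_2 = 11.5 cm and d_o2 = 10.935 cm gives d_i2 = -222.481 cm.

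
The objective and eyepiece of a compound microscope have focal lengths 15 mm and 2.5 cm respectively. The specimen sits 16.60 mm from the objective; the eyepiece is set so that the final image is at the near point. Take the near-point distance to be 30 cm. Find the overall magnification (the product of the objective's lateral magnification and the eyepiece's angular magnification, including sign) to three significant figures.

Convert to cm: f_obj = 15 mm = 1.5 cm; d_o = 16.60 mm = 1.66 cm.
Objective: 1/d_i = 1/f_obj - 1/d_o = 1/1.5 - 1/1.66 = 0.06426 cm^-1, so d_i = 15.563 cm.
m_obj = -d_i/d_o = -15.563/1.66 = -9.375.
Eyepiece angular magnification (image at near point): M_eye = 1 + D/f_e = 1 + 30/2.5 = 13.000.
Overall M = m_obj x M_eye = (-9.375)(13.000) = -121.88.

-122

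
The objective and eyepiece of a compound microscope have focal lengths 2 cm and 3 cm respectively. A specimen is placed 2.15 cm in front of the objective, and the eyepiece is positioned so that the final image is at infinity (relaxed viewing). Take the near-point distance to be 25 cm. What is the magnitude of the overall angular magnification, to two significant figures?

Objective: 1/d_i = 1/f_obj - 1/d_o = 1/2 - 1/2.15 = 0.03488 cm^-1, so d_i = 28.667 cm.
m_obj = -d_i/d_o = -28.667/2.15 = -13.333.
Eyepiece angular magnification (image at infinity): M_eye = D/f_e = 25/3 = 8.333.
Overall M = m_obj x M_eye = (-13.333)(8.333) = -111.11.
|M| = 111.11.

110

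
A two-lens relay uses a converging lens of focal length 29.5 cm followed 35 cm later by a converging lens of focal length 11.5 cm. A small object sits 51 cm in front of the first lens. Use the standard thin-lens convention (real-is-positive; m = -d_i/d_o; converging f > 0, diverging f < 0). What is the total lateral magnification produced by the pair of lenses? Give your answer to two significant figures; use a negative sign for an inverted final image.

-0.34

Applying the thin-lens equation to the first lens, 1/29.5 = 1/51 + 1/d_i1, which gives d_i1 = 69.977 cm.
Its lateral magnification is m_1 = -d_i1/d_o1 = -(69.977)/51 = -1.3721.
Since 69.977 cm > 35 cm, the first image lies past the second lens and serves as a virtual object: d_o2 = L - d_i1 = -34.977 cm.
Applying the thin-lens equation again with f_2 = 11.5 cm and d_o2 = -34.977 cm gives d_i2 = 8.654 cm.
m_2 = -(8.654)/(-34.977) = 0.2474.
Overall magnification: m = m_1 m_2 = -0.3395.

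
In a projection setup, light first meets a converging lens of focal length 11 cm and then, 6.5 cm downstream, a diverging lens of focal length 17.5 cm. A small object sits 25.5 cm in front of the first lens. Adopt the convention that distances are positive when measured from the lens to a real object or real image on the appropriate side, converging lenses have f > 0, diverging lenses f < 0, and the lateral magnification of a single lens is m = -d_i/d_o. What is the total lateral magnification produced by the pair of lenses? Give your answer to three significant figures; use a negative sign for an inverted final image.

-2.85

Applying the thin-lens equation to the first lens, 1/11 = 1/25.5 + 1/d_i1, which gives d_i1 = 19.345 cm.
Its lateral magnification is m_1 = -d_i1/d_o1 = -(19.345)/25.5 = -0.7586.
Since 19.345 cm > 6.5 cm, the first image lies past the second lens and serves as a virtual object: d_o2 = L - d_i1 = -12.845 cm.
Applying the thin-lens equation again with f_2 = -17.5 cm and d_o2 = -12.845 cm gives d_i2 = 48.287 cm.
m_2 = -(48.287)/(-12.845) = 3.7593.
Total m = m_1 x m_2 = (-0.7586)(3.7593) = -2.8519.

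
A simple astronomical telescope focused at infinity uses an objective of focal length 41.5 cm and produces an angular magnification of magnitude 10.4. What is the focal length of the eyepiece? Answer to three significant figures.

|M| = f_obj/f_eye, so f_eye = f_obj/|M| = 41.5/10.4 = 3.990 cm.

3.99 cm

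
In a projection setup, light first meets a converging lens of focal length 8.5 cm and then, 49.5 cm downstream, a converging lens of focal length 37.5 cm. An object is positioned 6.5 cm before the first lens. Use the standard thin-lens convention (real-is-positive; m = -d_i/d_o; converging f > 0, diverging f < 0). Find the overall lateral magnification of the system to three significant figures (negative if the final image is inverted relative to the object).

Applying the thin-lens equation to the first lens, 1/8.5 = 1/6.5 + 1/d_i1, which gives d_i1 = -27.625 cm.
Its lateral magnification is m_1 = -d_i1/d_o1 = -(-27.625)/6.5 = 4.2500.
The intermediate image is virtual, 27.625 cm to the left of lens 1, so d_o2 = L - d_i1 = 49.5 - (-27.625) = 77.125 cm.
Applying the thin-lens equation again with f_2 = 37.5 cm and d_o2 = 77.125 cm gives d_i2 = 72.989 cm.
m_2 = -(72.989)/(77.125) = -0.9464.
Overall magnification: m = m_1 m_2 = -4.0221.

-4.02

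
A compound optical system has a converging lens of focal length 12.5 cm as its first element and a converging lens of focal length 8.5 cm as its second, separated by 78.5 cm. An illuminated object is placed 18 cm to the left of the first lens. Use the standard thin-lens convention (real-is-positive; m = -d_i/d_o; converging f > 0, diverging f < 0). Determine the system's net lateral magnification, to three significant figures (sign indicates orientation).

Lens 1: 1/d_i1 = 1/f_1 - 1/d_o1 = 1/12.5 - 1/18 = 0.02444 cm^-1, so d_i1 = 40.909 cm.
m_1 = -(40.909)/18 = -2.2727.
Object distance for lens 2: d_o2 = 78.5 - 40.909 = 37.591 cm.
Lens 2: 1/d_i2 = 1/f_2 - 1/d_o2 = 1/8.5 - 1/(37.591) = 0.09104 cm^-1, so d_i2 = 10.984 cm.
m_2 = -(10.984)/(37.591) = -0.2922.
Overall magnification: m = m_1 m_2 = 0.6641.

0.664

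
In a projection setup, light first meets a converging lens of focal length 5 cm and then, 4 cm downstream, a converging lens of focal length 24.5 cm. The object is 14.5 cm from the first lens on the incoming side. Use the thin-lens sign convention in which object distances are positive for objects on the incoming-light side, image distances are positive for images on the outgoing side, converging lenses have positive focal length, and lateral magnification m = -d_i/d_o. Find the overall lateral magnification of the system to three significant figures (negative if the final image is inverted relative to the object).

-0.458

Applying the thin-lens equation to the first lens, 1/5 = 1/14.5 + 1/d_i1, which gives d_i1 = 7.632 cm.
Its lateral magnification is m_1 = -d_i1/d_o1 = -(7.632)/14.5 = -0.5263.
Since 7.632 cm > 4 cm, the first image lies past the second lens and serves as a virtual object: d_o2 = L - d_i1 = -3.632 cm.
Applying the thin-lens equation again with f_2 = 24.5 cm and d_o2 = -3.632 cm gives d_i2 = 3.163 cm.
m_2 = -(3.163)/(-3.632) = 0.8709.
Total m = m_1 x m_2 = (-0.5263)(0.8709) = -0.4584.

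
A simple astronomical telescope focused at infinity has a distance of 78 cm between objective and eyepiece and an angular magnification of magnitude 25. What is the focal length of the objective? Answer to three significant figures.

In normal adjustment the tube length equals f_obj + f_eye and |M| = f_obj/f_eye.
So f_obj = 25 f_eye and 25 f_eye + f_eye = 78 cm, giving f_eye = 78/26 = 3.000 cm and f_obj = 75.000 cm.

75.0 cm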